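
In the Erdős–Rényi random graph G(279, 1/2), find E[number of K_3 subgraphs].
E[# K_3] = C(279, 3) · (1/2)^C(3, 2) = 3580779 / 2^3 = 447597.375

For each 3-subset S of vertices (there are C(279, 3) = 3580779 such S), let X_S = 1 if S induces a K_3 (all C(3, 2) = 3 edges present). Then P(X_S = 1) = (1/2)^3 = 1/8. By linearity of expectation, E[# K_3] = C(279, 3) · (1/2)^3 = 3580779 / 8 = 447597.375.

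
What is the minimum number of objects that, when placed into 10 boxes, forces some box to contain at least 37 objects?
n = (37 − 1)·10 + 1 = 361

By the generalised pigeonhole principle, to guarantee some box contains ≥ r objects we need more than (r − 1) · k objects total. Threshold: n = (r − 1) · k + 1. With r = 37 and k = 10: n = 36 · 10 + 1 = 360 + 1 = 361. For n = 360 = 36 · 10, we can put exactly 36 objects in every box, avoiding 37 in any single one — so 361 is tight.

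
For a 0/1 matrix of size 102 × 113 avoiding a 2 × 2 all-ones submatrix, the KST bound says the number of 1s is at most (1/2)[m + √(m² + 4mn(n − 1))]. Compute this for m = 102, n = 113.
z(102, 113; 2, 2) ≤ (1/2)[102 + √(102² + 4·102·113·112)] = (1/2)[102 + √5174052] = 1188.3271

Kővári–Sós–Turán: let r_1, ..., r_102 be the row sums and z = Σ r_i the total number of 1s. Each pair of columns can share at most one row with both entries 1 (else a 2×2 all-ones block appears), so Σ_i C(r_i, 2) ≤ C(113, 2) = 6328. By convexity Σ_i C(r_i, 2) ≥ 102·C(z/102, 2) = z(z − 102)/(2·102), giving z² − 102z − 102·113·112 ≤ 0 and hence z ≤ (1/2)[102 + √(10404 + 4·1290912)] = (1/2)[102 + √5174052] ≈ (1/2)(102 + 2274.6543) = 1188.3271.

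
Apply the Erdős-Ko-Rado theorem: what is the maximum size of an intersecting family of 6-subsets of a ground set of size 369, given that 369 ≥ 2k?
max |F| = C(368, 5) = 54727797488

Erdős-Ko-Rado (1961): when n ≥ 2k, max |F| = C(n−1, k−1). The bound is attained by the star {A : i ∈ A} for any fixed i ∈ [n]. Here C(369−1, 6−1) = C(368, 5) = 54727797488.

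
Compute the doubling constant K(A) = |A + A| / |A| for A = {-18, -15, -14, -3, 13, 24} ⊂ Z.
K = |A + A| / |A| = 20/6 = 10/3

Enumerate A + A = {a + b : a, b ∈ A}. With |A| = 6, there are |A|^2 = 36 ordered sum pairs; collecting distinct values, A + A = {-36, -33, -32, -30, -29, -28, -21, -18, -17, -6, -5, -2, -1, 6, 9, 10, 21, 26, 37, 48}, so |A + A| = 20. Thus K = 20/6 = 10/3. For comparison, the minimum possible |A + A| over all 6-element sets is 2·6 − 1 = 11 (so min K = 11/6), attained only by arithmetic progressions.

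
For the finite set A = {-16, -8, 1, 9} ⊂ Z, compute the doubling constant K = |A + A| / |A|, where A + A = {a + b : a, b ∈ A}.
K = |A + A| / |A| = 9/4

Enumerate A + A = {a + b : a, b ∈ A}. With |A| = 4, there are |A|^2 = 16 ordered sum pairs; collecting distinct values, A + A = {-32, -24, -16, -15, -7, 1, 2, 10, 18}, so |A + A| = 9. Thus K = 9/4. For comparison, the minimum possible |A + A| over all 4-element sets is 2·4 − 1 = 7 (so min K = 7/4), attained only by arithmetic progressions.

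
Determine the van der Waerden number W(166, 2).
W(166, 2) = 166 + 1 = 167

A 2-term AP is any pair of integers, so a monochromatic 2-AP exists iff some colour is used at least twice. With 166 colours, the colouring i ↦ i on {1, ..., 166} uses each colour once, avoiding any monochromatic pair, so W(166, 2) > 166. For {1, ..., 167}, pigeonhole forces two integers of the same colour, which form a monochromatic 2-AP. Hence W(166, 2) = 167.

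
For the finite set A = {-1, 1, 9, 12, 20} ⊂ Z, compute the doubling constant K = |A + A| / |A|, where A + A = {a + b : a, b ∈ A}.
K = |A + A| / |A| = 14/5

Enumerate A + A = {a + b : a, b ∈ A}. With |A| = 5, there are |A|^2 = 25 ordered sum pairs; collecting distinct values, A + A = {-2, 0, 2, 8, 10, 11, 13, 18, 19, 21, 24, 29, 32, 40}, so |A + A| = 14. Thus K = 14/5. For comparison, the minimum possible |A + A| over all 5-element sets is 2·5 − 1 = 9 (so min K = 9/5), attained only by arithmetic progressions.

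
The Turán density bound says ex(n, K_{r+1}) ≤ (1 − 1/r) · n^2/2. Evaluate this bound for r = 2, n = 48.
Turán density bound = (1/2) · 48^2/2 = 576

Turán's theorem: ex(n, K_{r+1}) is achieved by the complete r-partite Turán graph T(n, r) with parts as balanced as possible, and is at most (1 − 1/r) · n^2/2. For r = 2, n = 48: the density bound is (1/2) · 2304/2 = 576. Since 2 ∣ 48, the Turán graph T(48, 2) has parts of equal size 24, and its edge count e(T(48, 2)) = 576 attains the density bound exactly.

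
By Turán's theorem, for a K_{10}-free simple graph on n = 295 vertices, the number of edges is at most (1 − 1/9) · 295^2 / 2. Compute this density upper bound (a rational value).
Turán density bound = (8/9) · 295^2/2 = 348100/9 ≈ 38677.7778

Turán's theorem: ex(n, K_{r+1}) is achieved by the complete r-partite Turán graph T(n, r) with parts as balanced as possible, and is at most (1 − 1/r) · n^2/2. For r = 9, n = 295: the density bound is (8/9) · 87025/2 = 348100/9 ≈ 38677.7778. The integer-valued extremum is e(T(295, 9)) = 38677, which is strictly less than the density bound 348100/9 since 9 ∤ 295 (the parts of T(295, 9) cannot all be equal).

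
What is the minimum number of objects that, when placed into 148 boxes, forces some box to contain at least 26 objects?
n = (26 − 1)·148 + 1 = 3701

By the generalised pigeonhole principle, to guarantee some box contains ≥ r objects we need more than (r − 1) · k objects total. Threshold: n = (r − 1) · k + 1. With r = 26 and k = 148: n = 25 · 148 + 1 = 3700 + 1 = 3701. For n = 3700 = 25 · 148, we can put exactly 25 objects in every box, avoiding 26 in any single one — so 3701 is tight.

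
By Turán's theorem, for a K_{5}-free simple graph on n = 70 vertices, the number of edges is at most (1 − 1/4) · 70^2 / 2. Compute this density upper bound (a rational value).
Turán density bound = (3/4) · 70^2/2 = 3675/2 ≈ 1837.5

Turán's theorem: ex(n, K_{r+1}) is achieved by the complete r-partite Turán graph T(n, r) with parts as balanced as possible, and is at most (1 − 1/r) · n^2/2. For r = 4, n = 70: the density bound is (3/4) · 4900/2 = 3675/2 ≈ 1837.5. The integer-valued extremum is e(T(70, 4)) = 1837, which is strictly less than the density bound 3675/2 since 4 ∤ 70 (the parts of T(70, 4) cannot all be equal).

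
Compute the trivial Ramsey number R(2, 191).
R(2, 191) = 191

R(2, k) = k for all k ≥ 2: in a 2-colouring of K_k, either some edge is red (a red K_2) or all edges are blue (a blue K_k). And K_{190} coloured all-blue has no blue K_191, so R(2, 191) > 190. Hence R(2, 191) = 191.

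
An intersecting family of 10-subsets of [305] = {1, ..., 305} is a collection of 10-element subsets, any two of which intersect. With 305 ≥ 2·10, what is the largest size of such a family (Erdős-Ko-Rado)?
max |F| = C(304, 9) = 54222992899492560

The Erdős-Ko-Rado theorem states: for n ≥ 2k, an intersecting family of k-subsets of an n-element set has size at most C(n − 1, k − 1), with equality for 'star' families {A ⊆ [n] : |A| = k, i ∈ A} (fix an element i). For n = 305, k = 10: C(304, 9) = 54222992899492560.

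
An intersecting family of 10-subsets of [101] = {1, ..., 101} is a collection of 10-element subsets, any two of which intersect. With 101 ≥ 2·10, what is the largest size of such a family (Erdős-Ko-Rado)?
max |F| = C(100, 9) = 1902231808400

Erdős-Ko-Rado (1961): when n ≥ 2k, max |F| = C(n−1, k−1). The bound is attained by the star {A : i ∈ A} for any fixed i ∈ [n]. Here C(101−1, 10−1) = C(100, 9) = 1902231808400.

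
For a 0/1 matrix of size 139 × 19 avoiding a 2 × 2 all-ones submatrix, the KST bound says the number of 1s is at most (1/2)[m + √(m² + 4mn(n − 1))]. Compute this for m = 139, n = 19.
z(139, 19; 2, 2) ≤ (1/2)[139 + √(139² + 4·139·19·18)] = (1/2)[139 + √209473] = 298.3411

Kővári–Sós–Turán: let r_1, ..., r_139 be the row sums and z = Σ r_i the total number of 1s. Each pair of columns can share at most one row with both entries 1 (else a 2×2 all-ones block appears), so Σ_i C(r_i, 2) ≤ C(19, 2) = 171. By convexity Σ_i C(r_i, 2) ≥ 139·C(z/139, 2) = z(z − 139)/(2·139), giving z² − 139z − 139·19·18 ≤ 0 and hence z ≤ (1/2)[139 + √(19321 + 4·47538)] = (1/2)[139 + √209473] ≈ (1/2)(139 + 457.6822) = 298.3411.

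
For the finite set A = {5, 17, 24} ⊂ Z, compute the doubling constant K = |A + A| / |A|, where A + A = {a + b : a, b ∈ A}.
K = |A + A| / |A| = 6/3 = 2

Enumerate A + A = {a + b : a, b ∈ A}. With |A| = 3, there are |A|^2 = 9 ordered sum pairs; collecting distinct values, A + A = {10, 22, 29, 34, 41, 48}, so |A + A| = 6. Thus K = 6/3 = 2. For comparison, the minimum possible |A + A| over all 3-element sets is 2·3 − 1 = 5 (so min K = 5/3), attained only by arithmetic progressions.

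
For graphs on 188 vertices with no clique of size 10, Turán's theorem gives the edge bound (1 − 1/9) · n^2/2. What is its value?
Turán density bound = (8/9) · 188^2/2 = 141376/9 ≈ 15708.4444

Turán's theorem: ex(n, K_{r+1}) is achieved by the complete r-partite Turán graph T(n, r) with parts as balanced as possible, and is at most (1 − 1/r) · n^2/2. For r = 9, n = 188: the density bound is (8/9) · 35344/2 = 141376/9 ≈ 15708.4444. The integer-valued extremum is e(T(188, 9)) = 15708, which is strictly less than the density bound 141376/9 since 9 ∤ 188 (the parts of T(188, 9) cannot all be equal).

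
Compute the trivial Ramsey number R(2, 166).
R(2, 166) = 166

R(2, k) = k for all k ≥ 2: in a 2-colouring of K_k, either some edge is red (a red K_2) or all edges are blue (a blue K_k). And K_{165} coloured all-blue has no blue K_166, so R(2, 166) > 165. Hence R(2, 166) = 166.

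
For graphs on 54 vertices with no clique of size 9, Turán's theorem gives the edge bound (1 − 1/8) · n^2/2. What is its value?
Turán density bound = (7/8) · 54^2/2 = 5103/4 ≈ 1275.75

Turán's theorem: ex(n, K_{r+1}) is achieved by the complete r-partite Turán graph T(n, r) with parts as balanced as possible, and is at most (1 − 1/r) · n^2/2. For r = 8, n = 54: the density bound is (7/8) · 2916/2 = 5103/4 ≈ 1275.75. The integer-valued extremum is e(T(54, 8)) = 1275, which is strictly less than the density bound 5103/4 since 8 ∤ 54 (the parts of T(54, 8) cannot all be equal).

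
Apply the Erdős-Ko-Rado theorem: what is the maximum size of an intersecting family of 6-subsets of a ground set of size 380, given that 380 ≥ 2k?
max |F| = C(379, 5) = 63461484450

Erdős-Ko-Rado (1961): when n ≥ 2k, max |F| = C(n−1, k−1). The bound is attained by the star {A : i ∈ A} for any fixed i ∈ [n]. Here C(380−1, 6−1) = C(379, 5) = 63461484450.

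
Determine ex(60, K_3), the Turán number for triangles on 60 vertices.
ex(60, K_3) = ⌊60^2/4⌋ = 900

Mantel (1907): a triangle-free graph on n vertices has at most ⌊n^2/4⌋ edges, with equality for the complete bipartite graph K_{⌊n/2⌋, ⌈n/2⌉}. For n = 60: ⌊60^2/4⌋ = ⌊3600/4⌋ = 900. The extremal graph is K_{30, 30}, which has 30·30 = 900 edges.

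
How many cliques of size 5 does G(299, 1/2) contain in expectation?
E[# K_5] = C(299, 5) · (1/2)^C(5, 2) = 19256456934 / 2^10 = 9628228467/512 ≈ 18805133.724609

For each 5-subset S of vertices (there are C(299, 5) = 19256456934 such S), let X_S = 1 if S induces a K_5 (all C(5, 2) = 10 edges present). Then P(X_S = 1) = (1/2)^10 = 1/1024. By linearity of expectation, E[# K_5] = C(299, 5) · (1/2)^10 = 19256456934 / 1024 = 9628228467/512 ≈ 18805133.724609.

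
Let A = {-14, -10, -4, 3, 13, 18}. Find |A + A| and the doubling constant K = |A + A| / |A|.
K = |A + A| / |A| = 20/6 = 10/3

Enumerate A + A = {a + b : a, b ∈ A}. With |A| = 6, there are |A|^2 = 36 ordered sum pairs; collecting distinct values, A + A = {-28, -24, -20, -18, -14, -11, -8, -7, -1, 3, 4, 6, 8, 9, 14, 16, 21, 26, 31, 36}, so |A + A| = 20. Thus K = 20/6 = 10/3. For comparison, the minimum possible |A + A| over all 6-element sets is 2·6 − 1 = 11 (so min K = 11/6), attained only by arithmetic progressions.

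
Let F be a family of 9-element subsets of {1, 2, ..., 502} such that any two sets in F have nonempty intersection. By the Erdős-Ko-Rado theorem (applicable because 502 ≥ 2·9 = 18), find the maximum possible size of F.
max |F| = C(501, 8) = 93065198550216750

The Erdős-Ko-Rado theorem states: for n ≥ 2k, an intersecting family of k-subsets of an n-element set has size at most C(n − 1, k − 1), with equality for 'star' families {A ⊆ [n] : |A| = k, i ∈ A} (fix an element i). For n = 502, k = 9: C(501, 8) = 93065198550216750.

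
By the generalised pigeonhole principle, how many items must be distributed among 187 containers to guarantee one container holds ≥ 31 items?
n = (31 − 1)·187 + 1 = 5611

By the generalised pigeonhole principle, to guarantee some box contains ≥ r objects we need more than (r − 1) · k objects total. Threshold: n = (r − 1) · k + 1. With r = 31 and k = 187: n = 30 · 187 + 1 = 5610 + 1 = 5611. For n = 5610 = 30 · 187, we can put exactly 30 objects in every box, avoiding 31 in any single one — so 5611 is tight.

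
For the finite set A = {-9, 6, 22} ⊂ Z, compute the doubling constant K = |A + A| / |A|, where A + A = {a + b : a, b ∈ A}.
K = |A + A| / |A| = 6/3 = 2

Enumerate A + A = {a + b : a, b ∈ A}. With |A| = 3, there are |A|^2 = 9 ordered sum pairs; collecting distinct values, A + A = {-18, -3, 12, 13, 28, 44}, so |A + A| = 6. Thus K = 6/3 = 2. For comparison, the minimum possible |A + A| over all 3-element sets is 2·3 − 1 = 5 (so min K = 5/3), attained only by arithmetic progressions.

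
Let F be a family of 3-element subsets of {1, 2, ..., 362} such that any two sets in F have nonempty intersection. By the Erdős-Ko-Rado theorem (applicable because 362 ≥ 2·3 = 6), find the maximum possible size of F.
max |F| = C(361, 2) = 64980

Erdős-Ko-Rado (1961): when n ≥ 2k, max |F| = C(n−1, k−1). The bound is attained by the star {A : i ∈ A} for any fixed i ∈ [n]. Here C(362−1, 3−1) = C(361, 2) = 64980.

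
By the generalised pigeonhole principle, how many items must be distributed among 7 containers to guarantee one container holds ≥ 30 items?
n = (30 − 1)·7 + 1 = 204

By the generalised pigeonhole principle, to guarantee some box contains ≥ r objects we need more than (r − 1) · k objects total. Threshold: n = (r − 1) · k + 1. With r = 30 and k = 7: n = 29 · 7 + 1 = 203 + 1 = 204. For n = 203 = 29 · 7, we can put exactly 29 objects in every box, avoiding 30 in any single one — so 204 is tight.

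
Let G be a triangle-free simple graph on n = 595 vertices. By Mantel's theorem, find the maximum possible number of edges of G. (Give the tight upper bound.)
ex(595, K_3) = ⌊595^2/4⌋ = 88506

Mantel (1907): a triangle-free graph on n vertices has at most ⌊n^2/4⌋ edges, with equality for the complete bipartite graph K_{⌊n/2⌋, ⌈n/2⌉}. For n = 595: ⌊595^2/4⌋ = ⌊354025/4⌋ = 88506. The extremal graph is K_{297, 298}, which has 297·298 = 88506 edges.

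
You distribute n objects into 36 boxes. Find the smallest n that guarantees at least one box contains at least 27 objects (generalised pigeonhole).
n = (27 − 1)·36 + 1 = 937

By the generalised pigeonhole principle, to guarantee some box contains ≥ r objects we need more than (r − 1) · k objects total. Threshold: n = (r − 1) · k + 1. With r = 27 and k = 36: n = 26 · 36 + 1 = 936 + 1 = 937. For n = 936 = 26 · 36, we can put exactly 26 objects in every box, avoiding 27 in any single one — so 937 is tight.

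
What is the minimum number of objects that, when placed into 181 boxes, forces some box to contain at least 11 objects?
n = (11 − 1)·181 + 1 = 1811

By the generalised pigeonhole principle, to guarantee some box contains ≥ r objects we need more than (r − 1) · k objects total. Threshold: n = (r − 1) · k + 1. With r = 11 and k = 181: n = 10 · 181 + 1 = 1810 + 1 = 1811. For n = 1810 = 10 · 181, we can put exactly 10 objects in every box, avoiding 11 in any single one — so 1811 is tight.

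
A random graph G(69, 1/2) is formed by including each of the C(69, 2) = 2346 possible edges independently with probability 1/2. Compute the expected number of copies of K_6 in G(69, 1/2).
E[# K_6] = C(69, 6) · (1/2)^C(6, 2) = 119877472 / 2^15 = 3746171/1024 ≈ 3658.370117

For each 6-subset S of vertices (there are C(69, 6) = 119877472 such S), let X_S = 1 if S induces a K_6 (all C(6, 2) = 15 edges present). Then P(X_S = 1) = (1/2)^15 = 1/32768. By linearity of expectation, E[# K_6] = C(69, 6) · (1/2)^15 = 119877472 / 32768 = 3746171/1024 ≈ 3658.370117.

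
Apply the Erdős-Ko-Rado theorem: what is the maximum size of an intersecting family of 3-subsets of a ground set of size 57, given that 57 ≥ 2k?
max |F| = C(56, 2) = 1540

Erdős-Ko-Rado (1961): when n ≥ 2k, max |F| = C(n−1, k−1). The bound is attained by the star {A : i ∈ A} for any fixed i ∈ [n]. Here C(57−1, 3−1) = C(56, 2) = 1540.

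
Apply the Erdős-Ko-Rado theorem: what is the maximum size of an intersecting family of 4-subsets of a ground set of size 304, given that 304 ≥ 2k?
max |F| = C(303, 3) = 4590551

The Erdős-Ko-Rado theorem states: for n ≥ 2k, an intersecting family of k-subsets of an n-element set has size at most C(n − 1, k − 1), with equality for 'star' families {A ⊆ [n] : |A| = k, i ∈ A} (fix an element i). For n = 304, k = 4: C(303, 3) = 4590551.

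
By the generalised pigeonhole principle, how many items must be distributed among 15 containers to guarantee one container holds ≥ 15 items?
n = (15 − 1)·15 + 1 = 211

By the generalised pigeonhole principle, to guarantee some box contains ≥ r objects we need more than (r − 1) · k objects total. Threshold: n = (r − 1) · k + 1. With r = 15 and k = 15: n = 14 · 15 + 1 = 210 + 1 = 211. For n = 210 = 14 · 15, we can put exactly 14 objects in every box, avoiding 15 in any single one — so 211 is tight.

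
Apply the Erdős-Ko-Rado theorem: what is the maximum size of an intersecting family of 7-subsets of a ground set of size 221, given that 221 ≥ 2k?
max |F| = C(220, 6) = 147008598660

Erdős-Ko-Rado (1961): when n ≥ 2k, max |F| = C(n−1, k−1). The bound is attained by the star {A : i ∈ A} for any fixed i ∈ [n]. Here C(221−1, 7−1) = C(220, 6) = 147008598660.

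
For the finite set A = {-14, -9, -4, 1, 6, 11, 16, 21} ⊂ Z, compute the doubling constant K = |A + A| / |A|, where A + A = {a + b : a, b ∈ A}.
K = |A + A| / |A| = 15/8

Enumerate A + A = {a + b : a, b ∈ A}. With |A| = 8, there are |A|^2 = 64 ordered sum pairs; collecting distinct values, A + A = {-28, -23, -18, -13, -8, -3, 2, 7, 12, 17, 22, 27, 32, 37, 42}, so |A + A| = 15. Thus K = 15/8. Here |A + A| = 2|A| − 1 = 15, the minimum possible — so K = 15/8 is minimal, which holds iff A is an arithmetic progression.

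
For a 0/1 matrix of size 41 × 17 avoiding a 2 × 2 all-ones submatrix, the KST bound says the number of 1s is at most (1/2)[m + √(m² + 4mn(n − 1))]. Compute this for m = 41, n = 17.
z(41, 17; 2, 2) ≤ (1/2)[41 + √(41² + 4·41·17·16)] = (1/2)[41 + √46289] = 128.0744

Kővári–Sós–Turán: let r_1, ..., r_41 be the row sums and z = Σ r_i the total number of 1s. Each pair of columns can share at most one row with both entries 1 (else a 2×2 all-ones block appears), so Σ_i C(r_i, 2) ≤ C(17, 2) = 136. By convexity Σ_i C(r_i, 2) ≥ 41·C(z/41, 2) = z(z − 41)/(2·41), giving z² − 41z − 41·17·16 ≤ 0 and hence z ≤ (1/2)[41 + √(1681 + 4·11152)] = (1/2)[41 + √46289] ≈ (1/2)(41 + 215.1488) = 128.0744.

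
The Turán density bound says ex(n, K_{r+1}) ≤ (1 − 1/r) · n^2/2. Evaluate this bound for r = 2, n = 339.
Turán density bound = (1/2) · 339^2/2 = 114921/4 ≈ 28730.25

Turán's theorem: ex(n, K_{r+1}) is achieved by the complete r-partite Turán graph T(n, r) with parts as balanced as possible, and is at most (1 − 1/r) · n^2/2. For r = 2, n = 339: the density bound is (1/2) · 114921/2 = 114921/4 ≈ 28730.25. The integer-valued extremum is e(T(339, 2)) = 28730, which is strictly less than the density bound 114921/4 since 2 ∤ 339 (the parts of T(339, 2) cannot all be equal).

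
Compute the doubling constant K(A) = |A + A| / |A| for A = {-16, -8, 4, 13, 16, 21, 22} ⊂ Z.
K = |A + A| / |A| = 25/7

Enumerate A + A = {a + b : a, b ∈ A}. With |A| = 7, there are |A|^2 = 49 ordered sum pairs; collecting distinct values, A + A = {-32, -24, -16, -12, -4, -3, 0, 5, 6, 8, 13, 14, 17, 20, 25, 26, 29, 32, 34, 35, 37, 38, 42, 43, 44}, so |A + A| = 25. Thus K = 25/7. For comparison, the minimum possible |A + A| over all 7-element sets is 2·7 − 1 = 13 (so min K = 13/7), attained only by arithmetic progressions.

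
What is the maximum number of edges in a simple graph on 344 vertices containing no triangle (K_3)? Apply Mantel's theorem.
ex(344, K_3) = ⌊344^2/4⌋ = 29584

Mantel (1907): a triangle-free graph on n vertices has at most ⌊n^2/4⌋ edges, with equality for the complete bipartite graph K_{⌊n/2⌋, ⌈n/2⌉}. For n = 344: ⌊344^2/4⌋ = ⌊118336/4⌋ = 29584. The extremal graph is K_{172, 172}, which has 172·172 = 29584 edges.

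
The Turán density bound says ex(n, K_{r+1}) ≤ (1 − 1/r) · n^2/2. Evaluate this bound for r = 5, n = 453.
Turán density bound = (4/5) · 453^2/2 = 410418/5 ≈ 82083.6

Turán's theorem: ex(n, K_{r+1}) is achieved by the complete r-partite Turán graph T(n, r) with parts as balanced as possible, and is at most (1 − 1/r) · n^2/2. For r = 5, n = 453: the density bound is (4/5) · 205209/2 = 410418/5 ≈ 82083.6. The integer-valued extremum is e(T(453, 5)) = 82083, which is strictly less than the density bound 410418/5 since 5 ∤ 453 (the parts of T(453, 5) cannot all be equal).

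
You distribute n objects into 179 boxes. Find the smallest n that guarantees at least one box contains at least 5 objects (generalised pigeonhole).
n = (5 − 1)·179 + 1 = 717

By the generalised pigeonhole principle, to guarantee some box contains ≥ r objects we need more than (r − 1) · k objects total. Threshold: n = (r − 1) · k + 1. With r = 5 and k = 179: n = 4 · 179 + 1 = 716 + 1 = 717. For n = 716 = 4 · 179, we can put exactly 4 objects in every box, avoiding 5 in any single one — so 717 is tight.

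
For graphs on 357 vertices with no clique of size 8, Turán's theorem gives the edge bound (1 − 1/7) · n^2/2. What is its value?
Turán density bound = (6/7) · 357^2/2 = 54621

Turán's theorem: ex(n, K_{r+1}) is achieved by the complete r-partite Turán graph T(n, r) with parts as balanced as possible, and is at most (1 − 1/r) · n^2/2. For r = 7, n = 357: the density bound is (6/7) · 127449/2 = 54621. Since 7 ∣ 357, the Turán graph T(357, 7) has parts of equal size 51, and its edge count e(T(357, 7)) = 54621 attains the density bound exactly.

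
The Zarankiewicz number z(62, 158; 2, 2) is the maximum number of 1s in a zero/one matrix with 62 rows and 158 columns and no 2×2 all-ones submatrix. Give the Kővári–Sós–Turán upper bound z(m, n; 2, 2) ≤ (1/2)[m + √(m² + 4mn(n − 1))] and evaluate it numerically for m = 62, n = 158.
z(62, 158; 2, 2) ≤ (1/2)[62 + √(62² + 4·62·158·157)] = (1/2)[62 + √6155732] = 1271.5374

Kővári–Sós–Turán: let r_1, ..., r_62 be the row sums and z = Σ r_i the total number of 1s. Each pair of columns can share at most one row with both entries 1 (else a 2×2 all-ones block appears), so Σ_i C(r_i, 2) ≤ C(158, 2) = 12403. By convexity Σ_i C(r_i, 2) ≥ 62·C(z/62, 2) = z(z − 62)/(2·62), giving z² − 62z − 62·158·157 ≤ 0 and hence z ≤ (1/2)[62 + √(3844 + 4·1537972)] = (1/2)[62 + √6155732] ≈ (1/2)(62 + 2481.0748) = 1271.5374.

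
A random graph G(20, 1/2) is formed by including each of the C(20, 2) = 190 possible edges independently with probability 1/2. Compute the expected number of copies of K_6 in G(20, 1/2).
E[# K_6] = C(20, 6) · (1/2)^C(6, 2) = 38760 / 2^15 = 4845/4096 ≈ 1.182861

For each 6-subset S of vertices (there are C(20, 6) = 38760 such S), let X_S = 1 if S induces a K_6 (all C(6, 2) = 15 edges present). Then P(X_S = 1) = (1/2)^15 = 1/32768. By linearity of expectation, E[# K_6] = C(20, 6) · (1/2)^15 = 38760 / 32768 = 4845/4096 ≈ 1.182861.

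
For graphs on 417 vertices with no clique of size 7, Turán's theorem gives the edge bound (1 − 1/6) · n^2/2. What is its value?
Turán density bound = (5/6) · 417^2/2 = 289815/4 ≈ 72453.75

Turán's theorem: ex(n, K_{r+1}) is achieved by the complete r-partite Turán graph T(n, r) with parts as balanced as possible, and is at most (1 − 1/r) · n^2/2. For r = 6, n = 417: the density bound is (5/6) · 173889/2 = 289815/4 ≈ 72453.75. The integer-valued extremum is e(T(417, 6)) = 72453, which is strictly less than the density bound 289815/4 since 6 ∤ 417 (the parts of T(417, 6) cannot all be equal).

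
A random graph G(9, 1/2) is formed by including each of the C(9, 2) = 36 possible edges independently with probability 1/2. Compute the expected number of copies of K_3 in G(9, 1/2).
E[# K_3] = C(9, 3) · (1/2)^C(3, 2) = 84 / 2^3 = 21/2 = 10.5

For each 3-subset S of vertices (there are C(9, 3) = 84 such S), let X_S = 1 if S induces a K_3 (all C(3, 2) = 3 edges present). Then P(X_S = 1) = (1/2)^3 = 1/8. By linearity of expectation, E[# K_3] = C(9, 3) · (1/2)^3 = 84 / 8 = 21/2 = 10.5.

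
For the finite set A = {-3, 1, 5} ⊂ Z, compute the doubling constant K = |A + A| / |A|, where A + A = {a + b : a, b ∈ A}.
K = |A + A| / |A| = 5/3

Enumerate A + A = {a + b : a, b ∈ A}. With |A| = 3, there are |A|^2 = 9 ordered sum pairs; collecting distinct values, A + A = {-6, -2, 2, 6, 10}, so |A + A| = 5. Thus K = 5/3. Here |A + A| = 2|A| − 1 = 5, the minimum possible — so K = 5/3 is minimal, which holds iff A is an arithmetic progression.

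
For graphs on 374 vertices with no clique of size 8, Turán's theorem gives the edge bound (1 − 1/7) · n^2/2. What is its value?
Turán density bound = (6/7) · 374^2/2 = 419628/7 ≈ 59946.8571

Turán's theorem: ex(n, K_{r+1}) is achieved by the complete r-partite Turán graph T(n, r) with parts as balanced as possible, and is at most (1 − 1/r) · n^2/2. For r = 7, n = 374: the density bound is (6/7) · 139876/2 = 419628/7 ≈ 59946.8571. The integer-valued extremum is e(T(374, 7)) = 59946, which is strictly less than the density bound 419628/7 since 7 ∤ 374 (the parts of T(374, 7) cannot all be equal).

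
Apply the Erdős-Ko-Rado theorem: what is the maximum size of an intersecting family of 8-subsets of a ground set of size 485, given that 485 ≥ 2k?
max |F| = C(484, 7) = 1181840090201056

The Erdős-Ko-Rado theorem states: for n ≥ 2k, an intersecting family of k-subsets of an n-element set has size at most C(n − 1, k − 1), with equality for 'star' families {A ⊆ [n] : |A| = k, i ∈ A} (fix an element i). For n = 485, k = 8: C(484, 7) = 1181840090201056.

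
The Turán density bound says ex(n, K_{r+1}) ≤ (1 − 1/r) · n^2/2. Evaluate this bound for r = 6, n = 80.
Turán density bound = (5/6) · 80^2/2 = 8000/3 ≈ 2666.6667

Turán's theorem: ex(n, K_{r+1}) is achieved by the complete r-partite Turán graph T(n, r) with parts as balanced as possible, and is at most (1 − 1/r) · n^2/2. For r = 6, n = 80: the density bound is (5/6) · 6400/2 = 8000/3 ≈ 2666.6667. The integer-valued extremum is e(T(80, 6)) = 2666, which is strictly less than the density bound 8000/3 since 6 ∤ 80 (the parts of T(80, 6) cannot all be equal).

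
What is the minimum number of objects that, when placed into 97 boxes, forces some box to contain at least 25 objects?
n = (25 − 1)·97 + 1 = 2329

By the generalised pigeonhole principle, to guarantee some box contains ≥ r objects we need more than (r − 1) · k objects total. Threshold: n = (r − 1) · k + 1. With r = 25 and k = 97: n = 24 · 97 + 1 = 2328 + 1 = 2329. For n = 2328 = 24 · 97, we can put exactly 24 objects in every box, avoiding 25 in any single one — so 2329 is tight.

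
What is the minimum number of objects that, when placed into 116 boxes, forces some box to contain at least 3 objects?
n = (3 − 1)·116 + 1 = 233

By the generalised pigeonhole principle, to guarantee some box contains ≥ r objects we need more than (r − 1) · k objects total. Threshold: n = (r − 1) · k + 1. With r = 3 and k = 116: n = 2 · 116 + 1 = 232 + 1 = 233. For n = 232 = 2 · 116, we can put exactly 2 objects in every box, avoiding 3 in any single one — so 233 is tight.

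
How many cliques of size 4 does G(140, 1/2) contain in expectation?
E[# K_4] = C(140, 4) · (1/2)^C(4, 2) = 15329615 / 2^6 = 239525.234375

For each 4-subset S of vertices (there are C(140, 4) = 15329615 such S), let X_S = 1 if S induces a K_4 (all C(4, 2) = 6 edges present). Then P(X_S = 1) = (1/2)^6 = 1/64. By linearity of expectation, E[# K_4] = C(140, 4) · (1/2)^6 = 15329615 / 64 = 239525.234375.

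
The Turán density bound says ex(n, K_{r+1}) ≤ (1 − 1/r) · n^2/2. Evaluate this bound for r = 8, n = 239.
Turán density bound = (7/8) · 239^2/2 = 399847/16 ≈ 24990.4375

Turán's theorem: ex(n, K_{r+1}) is achieved by the complete r-partite Turán graph T(n, r) with parts as balanced as possible, and is at most (1 − 1/r) · n^2/2. For r = 8, n = 239: the density bound is (7/8) · 57121/2 = 399847/16 ≈ 24990.4375. The integer-valued extremum is e(T(239, 8)) = 24990, which is strictly less than the density bound 399847/16 since 8 ∤ 239 (the parts of T(239, 8) cannot all be equal).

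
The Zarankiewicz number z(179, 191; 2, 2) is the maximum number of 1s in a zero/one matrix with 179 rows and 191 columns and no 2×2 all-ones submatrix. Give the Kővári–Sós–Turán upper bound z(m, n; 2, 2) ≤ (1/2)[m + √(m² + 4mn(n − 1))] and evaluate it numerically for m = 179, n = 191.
z(179, 191; 2, 2) ≤ (1/2)[179 + √(179² + 4·179·191·190)] = (1/2)[179 + √26015681] = 2639.7785

Kővári–Sós–Turán: let r_1, ..., r_179 be the row sums and z = Σ r_i the total number of 1s. Each pair of columns can share at most one row with both entries 1 (else a 2×2 all-ones block appears), so Σ_i C(r_i, 2) ≤ C(191, 2) = 18145. By convexity Σ_i C(r_i, 2) ≥ 179·C(z/179, 2) = z(z − 179)/(2·179), giving z² − 179z − 179·191·190 ≤ 0 and hence z ≤ (1/2)[179 + √(32041 + 4·6495910)] = (1/2)[179 + √26015681] ≈ (1/2)(179 + 5100.5569) = 2639.7785.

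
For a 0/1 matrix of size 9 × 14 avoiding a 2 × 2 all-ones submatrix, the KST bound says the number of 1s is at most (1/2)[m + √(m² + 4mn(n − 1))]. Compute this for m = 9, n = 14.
z(9, 14; 2, 2) ≤ (1/2)[9 + √(9² + 4·9·14·13)] = (1/2)[9 + √6633] = 45.2216

Kővári–Sós–Turán: let r_1, ..., r_9 be the row sums and z = Σ r_i the total number of 1s. Each pair of columns can share at most one row with both entries 1 (else a 2×2 all-ones block appears), so Σ_i C(r_i, 2) ≤ C(14, 2) = 91. By convexity Σ_i C(r_i, 2) ≥ 9·C(z/9, 2) = z(z − 9)/(2·9), giving z² − 9z − 9·14·13 ≤ 0 and hence z ≤ (1/2)[9 + √(81 + 4·1638)] = (1/2)[9 + √6633] ≈ (1/2)(9 + 81.4432) = 45.2216.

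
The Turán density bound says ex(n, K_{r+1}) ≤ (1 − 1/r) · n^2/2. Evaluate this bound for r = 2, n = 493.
Turán density bound = (1/2) · 493^2/2 = 243049/4 ≈ 60762.25

Turán's theorem: ex(n, K_{r+1}) is achieved by the complete r-partite Turán graph T(n, r) with parts as balanced as possible, and is at most (1 − 1/r) · n^2/2. For r = 2, n = 493: the density bound is (1/2) · 243049/2 = 243049/4 ≈ 60762.25. The integer-valued extremum is e(T(493, 2)) = 60762, which is strictly less than the density bound 243049/4 since 2 ∤ 493 (the parts of T(493, 2) cannot all be equal).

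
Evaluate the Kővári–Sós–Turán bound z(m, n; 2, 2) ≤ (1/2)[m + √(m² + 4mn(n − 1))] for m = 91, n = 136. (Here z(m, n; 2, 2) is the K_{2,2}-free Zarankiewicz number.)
z(91, 136; 2, 2) ≤ (1/2)[91 + √(91² + 4·91·136·135)] = (1/2)[91 + √6691321] = 1338.8794

Kővári–Sós–Turán: let r_1, ..., r_91 be the row sums and z = Σ r_i the total number of 1s. Each pair of columns can share at most one row with both entries 1 (else a 2×2 all-ones block appears), so Σ_i C(r_i, 2) ≤ C(136, 2) = 9180. By convexity Σ_i C(r_i, 2) ≥ 91·C(z/91, 2) = z(z − 91)/(2·91), giving z² − 91z − 91·136·135 ≤ 0 and hence z ≤ (1/2)[91 + √(8281 + 4·1670760)] = (1/2)[91 + √6691321] ≈ (1/2)(91 + 2586.7588) = 1338.8794.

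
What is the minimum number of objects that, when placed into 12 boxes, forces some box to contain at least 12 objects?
n = (12 − 1)·12 + 1 = 133

By the generalised pigeonhole principle, to guarantee some box contains ≥ r objects we need more than (r − 1) · k objects total. Threshold: n = (r − 1) · k + 1. With r = 12 and k = 12: n = 11 · 12 + 1 = 132 + 1 = 133. For n = 132 = 11 · 12, we can put exactly 11 objects in every box, avoiding 12 in any single one — so 133 is tight.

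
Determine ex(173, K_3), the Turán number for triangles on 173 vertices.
ex(173, K_3) = ⌊173^2/4⌋ = 7482

Mantel (1907): a triangle-free graph on n vertices has at most ⌊n^2/4⌋ edges, with equality for the complete bipartite graph K_{⌊n/2⌋, ⌈n/2⌉}. For n = 173: ⌊173^2/4⌋ = ⌊29929/4⌋ = 7482. The extremal graph is K_{86, 87}, which has 86·87 = 7482 edges.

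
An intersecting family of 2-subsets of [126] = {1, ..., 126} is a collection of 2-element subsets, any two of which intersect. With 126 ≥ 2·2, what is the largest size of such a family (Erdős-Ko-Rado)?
max |F| = C(125, 1) = 125

The Erdős-Ko-Rado theorem states: for n ≥ 2k, an intersecting family of k-subsets of an n-element set has size at most C(n − 1, k − 1), with equality for 'star' families {A ⊆ [n] : |A| = k, i ∈ A} (fix an element i). For n = 126, k = 2: C(125, 1) = 125.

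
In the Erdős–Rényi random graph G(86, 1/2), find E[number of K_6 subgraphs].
E[# K_6] = C(86, 6) · (1/2)^C(6, 2) = 470155077 / 2^15 ≈ 14347.994293

For each 6-subset S of vertices (there are C(86, 6) = 470155077 such S), let X_S = 1 if S induces a K_6 (all C(6, 2) = 15 edges present). Then P(X_S = 1) = (1/2)^15 = 1/32768. By linearity of expectation, E[# K_6] = C(86, 6) · (1/2)^15 = 470155077 / 32768 ≈ 14347.994293.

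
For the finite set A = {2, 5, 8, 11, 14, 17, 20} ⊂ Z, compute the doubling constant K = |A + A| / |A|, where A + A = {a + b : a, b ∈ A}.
K = |A + A| / |A| = 13/7

Enumerate A + A = {a + b : a, b ∈ A}. With |A| = 7, there are |A|^2 = 49 ordered sum pairs; collecting distinct values, A + A = {4, 7, 10, 13, 16, 19, 22, 25, 28, 31, 34, 37, 40}, so |A + A| = 13. Thus K = 13/7. Here |A + A| = 2|A| − 1 = 13, the minimum possible — so K = 13/7 is minimal, which holds iff A is an arithmetic progression.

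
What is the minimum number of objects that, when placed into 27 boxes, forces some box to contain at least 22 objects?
n = (22 − 1)·27 + 1 = 568

By the generalised pigeonhole principle, to guarantee some box contains ≥ r objects we need more than (r − 1) · k objects total. Threshold: n = (r − 1) · k + 1. With r = 22 and k = 27: n = 21 · 27 + 1 = 567 + 1 = 568. For n = 567 = 21 · 27, we can put exactly 21 objects in every box, avoiding 22 in any single one — so 568 is tight.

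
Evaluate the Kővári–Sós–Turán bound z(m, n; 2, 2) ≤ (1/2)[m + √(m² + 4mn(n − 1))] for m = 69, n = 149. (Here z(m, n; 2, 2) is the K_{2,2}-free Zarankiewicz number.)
z(69, 149; 2, 2) ≤ (1/2)[69 + √(69² + 4·69·149·148)] = (1/2)[69 + √6091113] = 1268.509

Kővári–Sós–Turán: let r_1, ..., r_69 be the row sums and z = Σ r_i the total number of 1s. Each pair of columns can share at most one row with both entries 1 (else a 2×2 all-ones block appears), so Σ_i C(r_i, 2) ≤ C(149, 2) = 11026. By convexity Σ_i C(r_i, 2) ≥ 69·C(z/69, 2) = z(z − 69)/(2·69), giving z² − 69z − 69·149·148 ≤ 0 and hence z ≤ (1/2)[69 + √(4761 + 4·1521588)] = (1/2)[69 + √6091113] ≈ (1/2)(69 + 2468.018) = 1268.509.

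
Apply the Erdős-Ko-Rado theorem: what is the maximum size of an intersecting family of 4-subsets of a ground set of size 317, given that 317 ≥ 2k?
max |F| = C(316, 3) = 5209260

Erdős-Ko-Rado (1961): when n ≥ 2k, max |F| = C(n−1, k−1). The bound is attained by the star {A : i ∈ A} for any fixed i ∈ [n]. Here C(317−1, 4−1) = C(316, 3) = 5209260.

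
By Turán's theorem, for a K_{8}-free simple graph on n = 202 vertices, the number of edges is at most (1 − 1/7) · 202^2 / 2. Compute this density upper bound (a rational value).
Turán density bound = (6/7) · 202^2/2 = 122412/7 ≈ 17487.4286

Turán's theorem: ex(n, K_{r+1}) is achieved by the complete r-partite Turán graph T(n, r) with parts as balanced as possible, and is at most (1 − 1/r) · n^2/2. For r = 7, n = 202: the density bound is (6/7) · 40804/2 = 122412/7 ≈ 17487.4286. The integer-valued extremum is e(T(202, 7)) = 17487, which is strictly less than the density bound 122412/7 since 7 ∤ 202 (the parts of T(202, 7) cannot all be equal).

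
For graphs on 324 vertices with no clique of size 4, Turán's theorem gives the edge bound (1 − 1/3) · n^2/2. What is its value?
Turán density bound = (2/3) · 324^2/2 = 34992

Turán's theorem: ex(n, K_{r+1}) is achieved by the complete r-partite Turán graph T(n, r) with parts as balanced as possible, and is at most (1 − 1/r) · n^2/2. For r = 3, n = 324: the density bound is (2/3) · 104976/2 = 34992. Since 3 ∣ 324, the Turán graph T(324, 3) has parts of equal size 108, and its edge count e(T(324, 3)) = 34992 attains the density bound exactly.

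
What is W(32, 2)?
W(32, 2) = 32 + 1 = 33

A 2-term AP is any pair of integers, so a monochromatic 2-AP exists iff some colour is used at least twice. With 32 colours, the colouring i ↦ i on {1, ..., 32} uses each colour once, avoiding any monochromatic pair, so W(32, 2) > 32. For {1, ..., 33}, pigeonhole forces two integers of the same colour, which form a monochromatic 2-AP. Hence W(32, 2) = 33.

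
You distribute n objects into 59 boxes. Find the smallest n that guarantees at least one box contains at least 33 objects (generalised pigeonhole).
n = (33 − 1)·59 + 1 = 1889

By the generalised pigeonhole principle, to guarantee some box contains ≥ r objects we need more than (r − 1) · k objects total. Threshold: n = (r − 1) · k + 1. With r = 33 and k = 59: n = 32 · 59 + 1 = 1888 + 1 = 1889. For n = 1888 = 32 · 59, we can put exactly 32 objects in every box, avoiding 33 in any single one — so 1889 is tight.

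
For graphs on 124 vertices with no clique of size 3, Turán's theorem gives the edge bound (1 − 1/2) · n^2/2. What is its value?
Turán density bound = (1/2) · 124^2/2 = 3844

Turán's theorem: ex(n, K_{r+1}) is achieved by the complete r-partite Turán graph T(n, r) with parts as balanced as possible, and is at most (1 − 1/r) · n^2/2. For r = 2, n = 124: the density bound is (1/2) · 15376/2 = 3844. Since 2 ∣ 124, the Turán graph T(124, 2) has parts of equal size 62, and its edge count e(T(124, 2)) = 3844 attains the density bound exactly.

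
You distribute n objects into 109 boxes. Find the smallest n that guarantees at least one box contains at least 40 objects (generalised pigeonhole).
n = (40 − 1)·109 + 1 = 4252

By the generalised pigeonhole principle, to guarantee some box contains ≥ r objects we need more than (r − 1) · k objects total. Threshold: n = (r − 1) · k + 1. With r = 40 and k = 109: n = 39 · 109 + 1 = 4251 + 1 = 4252. For n = 4251 = 39 · 109, we can put exactly 39 objects in every box, avoiding 40 in any single one — so 4252 is tight.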